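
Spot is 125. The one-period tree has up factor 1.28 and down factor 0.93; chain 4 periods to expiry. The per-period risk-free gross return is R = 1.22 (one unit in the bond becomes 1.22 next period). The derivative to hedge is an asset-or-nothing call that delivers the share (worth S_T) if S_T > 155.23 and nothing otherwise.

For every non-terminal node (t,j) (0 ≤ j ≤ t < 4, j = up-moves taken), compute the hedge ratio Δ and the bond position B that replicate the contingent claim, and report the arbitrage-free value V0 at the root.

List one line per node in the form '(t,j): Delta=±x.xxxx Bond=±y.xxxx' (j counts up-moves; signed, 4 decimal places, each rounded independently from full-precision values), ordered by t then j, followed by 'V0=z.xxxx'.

Under the risk-neutral measure, an up-move has probability p* = (R−d)/(u−d) = 0.8286 and values discount at R = 1.22.
Payoff layer (t=4): V(4,0)=0.0000, V(4,1)=0.0000, V(4,2)=177.1315, V(4,3)=243.7939, V(4,4)=335.5443
Node (3,0) S=100.5446: V=(p*·0.0000+(1−p*)·0.0000)/1.22=0.0000; Δ=(0.0000−0.0000)/(128.6971−93.5065)=0.0000; B=V−Δ·S=0.0000
Node (3,1) S=138.3840: V=(p*·177.1315+(1−p*)·0.0000)/1.22=120.3001; Δ=(177.1315−0.0000)/(177.1315−128.6971)=3.6571; B=V−Δ·S=-385.7900
Node (3,2) S=190.4640: V=(p*·243.7939+(1−p*)·177.1315)/1.22=190.4640; Δ=(243.7939−177.1315)/(243.7939−177.1315)=1.0000; B=V−Δ·S=0.0000
Node (3,3) S=262.1440: V=(p*·335.5443+(1−p*)·243.7939)/1.22=262.1440; Δ=(335.5443−243.7939)/(335.5443−243.7939)=1.0000; B=V−Δ·S=0.0000
Node (2,0) S=108.1125: V=(p*·120.3001+(1−p*)·0.0000)/1.22=81.7026; Δ=(120.3001−0.0000)/(138.3840−100.5446)=3.1792; B=V−Δ·S=-262.0119
Node (2,1) S=148.8000: V=(p*·190.4640+(1−p*)·120.3001)/1.22=146.2589; Δ=(190.4640−120.3001)/(190.4640−138.3840)=1.3472; B=V−Δ·S=-54.2094
Node (2,2) S=204.8000: V=(p*·262.1440+(1−p*)·190.4640)/1.22=204.8000; Δ=(262.1440−190.4640)/(262.1440−190.4640)=1.0000; B=V−Δ·S=0.0000
Node (1,0) S=116.2500: V=(p*·146.2589+(1−p*)·81.7026)/1.22=110.8132; Δ=(146.2589−81.7026)/(148.8000−108.1125)=1.5866; B=V−Δ·S=-73.6333
Node (1,1) S=160.0000: V=(p*·204.8000+(1−p*)·146.2589)/1.22=159.6429; Δ=(204.8000−146.2589)/(204.8000−148.8000)=1.0454; B=V−Δ·S=-7.6172
Node (0,0) S=125.0000: V=(p*·159.6429+(1−p*)·110.8132)/1.22=123.9936; Δ=(159.6429−110.8132)/(160.0000−116.2500)=1.1161; B=V−Δ·S=-15.5199
Self-financing check: at every node Δ·S+B equals the discounted successor values.

(0,0): Delta=1.1161 Bond=-15.5199
(1,0): Delta=1.5866 Bond=-73.6333
(1,1): Delta=1.0454 Bond=-7.6172
(2,0): Delta=3.1792 Bond=-262.0119
(2,1): Delta=1.3472 Bond=-54.2094
(2,2): Delta=1.0000 Bond=0.0000
(3,0): Delta=0.0000 Bond=0.0000
(3,1): Delta=3.6571 Bond=-385.7900
(3,2): Delta=1.0000 Bond=0.0000
(3,3): Delta=1.0000 Bond=0.0000
V0=123.9936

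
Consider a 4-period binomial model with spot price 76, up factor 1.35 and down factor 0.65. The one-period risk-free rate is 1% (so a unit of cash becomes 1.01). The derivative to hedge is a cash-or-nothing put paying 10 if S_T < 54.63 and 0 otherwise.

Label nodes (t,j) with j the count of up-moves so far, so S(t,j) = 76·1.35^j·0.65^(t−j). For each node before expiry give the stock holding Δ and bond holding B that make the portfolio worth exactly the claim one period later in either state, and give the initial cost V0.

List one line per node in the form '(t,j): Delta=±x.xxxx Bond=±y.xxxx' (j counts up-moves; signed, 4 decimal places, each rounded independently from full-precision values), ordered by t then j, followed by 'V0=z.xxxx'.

Risk-neutral probability p* = (R−d)/(u−d) = (1.01−0.65)/(1.35−0.65) = 0.5143.
Payoff layer (t=4): V(4,0)=10.0000, V(4,1)=10.0000, V(4,2)=0.0000, V(4,3)=0.0000, V(4,4)=0.0000
  t=3,j=0: stock 20.8715 → up 28.1765 (V=10.0000), down 13.5665 (V=10.0000). Price 9.9010; hedge Δ=0.0000, bond B=9.9010.
  t=3,j=1: stock 43.3485 → up 58.5205 (V=0.0000), down 28.1765 (V=10.0000). Price 4.8091; hedge Δ=-0.3296, bond B=19.0948.
  t=3,j=2: stock 90.0315 → up 121.5425 (V=0.0000), down 58.5205 (V=0.0000). Price 0.0000; hedge Δ=0.0000, bond B=0.0000.
  t=3,j=3: stock 186.9885 → up 252.4345 (V=0.0000), down 121.5425 (V=0.0000). Price 0.0000; hedge Δ=0.0000, bond B=0.0000.
  t=2,j=0: stock 32.1100 → up 43.3485 (V=4.8091), down 20.8715 (V=9.9010). Price 7.2102; hedge Δ=-0.2265, bond B=14.4844.
  t=2,j=1: stock 66.6900 → up 90.0315 (V=0.0000), down 43.3485 (V=4.8091). Price 2.3127; hedge Δ=-0.1030, bond B=9.1828.
  t=2,j=2: stock 138.5100 → up 186.9885 (V=0.0000), down 90.0315 (V=0.0000). Price 0.0000; hedge Δ=0.0000, bond B=0.0000.
  t=1,j=0: stock 49.4000 → up 66.6900 (V=2.3127), down 32.1100 (V=7.2102). Price 4.6450; hedge Δ=-0.1416, bond B=11.6414.
  t=1,j=1: stock 102.6000 → up 138.5100 (V=0.0000), down 66.6900 (V=2.3127). Price 1.1122; hedge Δ=-0.0322, bond B=4.4160.
  t=0,j=0: stock 76.0000 → up 102.6000 (V=1.1122), down 49.4000 (V=4.6450). Price 2.8001; hedge Δ=-0.0664, bond B=7.8470.
Self-financing check: at every node Δ·S+B equals the discounted successor values.

(0,0): Delta=-0.0664 Bond=7.8470
(1,0): Delta=-0.1416 Bond=11.6414
(1,1): Delta=-0.0322 Bond=4.4160
(2,0): Delta=-0.2265 Bond=14.4844
(2,1): Delta=-0.1030 Bond=9.1828
(2,2): Delta=0.0000 Bond=0.0000
(3,0): Delta=0.0000 Bond=9.9010
(3,1): Delta=-0.3296 Bond=19.0948
(3,2): Delta=0.0000 Bond=0.0000
(3,3): Delta=0.0000 Bond=0.0000
V0=2.8001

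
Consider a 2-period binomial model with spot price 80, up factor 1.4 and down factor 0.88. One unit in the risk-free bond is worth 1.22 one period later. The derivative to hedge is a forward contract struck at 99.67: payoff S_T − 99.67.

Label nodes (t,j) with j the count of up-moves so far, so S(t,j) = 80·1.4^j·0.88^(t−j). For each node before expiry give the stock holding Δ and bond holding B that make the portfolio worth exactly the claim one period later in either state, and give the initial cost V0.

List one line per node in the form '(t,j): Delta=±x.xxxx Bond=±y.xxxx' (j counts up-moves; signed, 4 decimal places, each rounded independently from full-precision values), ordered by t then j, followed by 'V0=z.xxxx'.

The replicating-portfolio and risk-neutral prices coincide; use p* = (1.22−0.88)/(1.4−0.88) = 0.6538 for the latter.
Payoff layer (t=2): V(2,0)=-37.7180, V(2,1)=-1.1100, V(2,2)=57.1300
(1,0): S=70.4000. Δ = (V_up−V_dn)/(S_up−S_dn) = (-1.1100−-37.7180)/(98.5600−61.9520) = 1.0000. V = [p*·-1.1100 + (1−p*)·-37.7180]/1.22 = -11.2967. B = V − Δ·S = -81.6967.
(1,1): S=112.0000. Δ = (V_up−V_dn)/(S_up−S_dn) = (57.1300−-1.1100)/(156.8000−98.5600) = 1.0000. V = [p*·57.1300 + (1−p*)·-1.1100]/1.22 = 30.3033. B = V − Δ·S = -81.6967.
(0,0): S=80.0000. Δ = (V_up−V_dn)/(S_up−S_dn) = (30.3033−-11.2967)/(112.0000−70.4000) = 1.0000. V = [p*·30.3033 + (1−p*)·-11.2967]/1.22 = 13.0355. B = V − Δ·S = -66.9645.
Self-financing check: at every node Δ·S+B equals the discounted successor values.

(0,0): Delta=1.0000 Bond=-66.9645
(1,0): Delta=1.0000 Bond=-81.6967
(1,1): Delta=1.0000 Bond=-81.6967
V0=13.0355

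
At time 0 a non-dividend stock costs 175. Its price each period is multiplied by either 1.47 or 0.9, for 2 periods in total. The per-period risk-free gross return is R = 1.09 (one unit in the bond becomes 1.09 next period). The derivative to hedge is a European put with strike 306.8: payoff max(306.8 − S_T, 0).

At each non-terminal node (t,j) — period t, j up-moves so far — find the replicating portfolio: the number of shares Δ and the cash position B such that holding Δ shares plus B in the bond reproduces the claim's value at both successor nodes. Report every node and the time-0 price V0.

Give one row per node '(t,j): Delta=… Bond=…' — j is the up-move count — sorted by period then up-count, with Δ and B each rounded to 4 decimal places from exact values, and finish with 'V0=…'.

(0,0): Delta=-0.7812 Bond=226.6168
(1,0): Delta=-1.0000 Bond=281.4679
(1,1): Delta=-0.5134 Bond=178.1012
V0=89.9008

The replicating-portfolio and risk-neutral prices coincide; use p* = (1.09−0.9)/(1.47−0.9) = 0.3333 for the latter.
Terminal payoffs: V(2,0)=165.0500, V(2,1)=75.2750, V(2,2)=0.0000
Node (1,0) S=157.5000: V=(p*·75.2750+(1−p*)·165.0500)/1.09=123.9679; Δ=(75.2750−165.0500)/(231.5250−141.7500)=-1.0000; B=V−Δ·S=281.4679
Node (1,1) S=257.2500: V=(p*·0.0000+(1−p*)·75.2750)/1.09=46.0398; Δ=(0.0000−75.2750)/(378.1575−231.5250)=-0.5134; B=V−Δ·S=178.1012
Node (0,0) S=175.0000: V=(p*·46.0398+(1−p*)·123.9679)/1.09=89.9008; Δ=(46.0398−123.9679)/(257.2500−157.5000)=-0.7812; B=V−Δ·S=226.6168
Each (Δ,B) replicates both successor values, so the strategy is self-financing and V0 is arbitrage-free.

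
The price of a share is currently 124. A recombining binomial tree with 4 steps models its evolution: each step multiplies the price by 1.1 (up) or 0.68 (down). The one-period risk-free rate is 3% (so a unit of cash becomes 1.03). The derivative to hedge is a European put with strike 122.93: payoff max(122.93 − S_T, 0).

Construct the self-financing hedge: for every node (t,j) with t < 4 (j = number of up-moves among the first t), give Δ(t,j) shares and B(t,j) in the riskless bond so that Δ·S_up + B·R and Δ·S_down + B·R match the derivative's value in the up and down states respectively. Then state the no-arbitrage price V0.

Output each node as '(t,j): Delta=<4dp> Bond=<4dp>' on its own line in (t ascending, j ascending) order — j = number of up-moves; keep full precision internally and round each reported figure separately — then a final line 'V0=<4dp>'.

(0,0): Delta=-0.4039 Bond=60.4238
(1,0): Delta=-1.0000 Bond=112.4984
(1,1): Delta=-0.3302 Bond=52.1842
(2,0): Delta=-1.0000 Bond=115.8733
(2,1): Delta=-1.0000 Bond=115.8733
(2,2): Delta=-0.2474 Bond=41.3250
(3,0): Delta=-1.0000 Bond=119.3495
(3,1): Delta=-1.0000 Bond=119.3495
(3,2): Delta=-1.0000 Bond=119.3495
(3,3): Delta=-0.1544 Bond=27.2078
V0=10.3383

Under the risk-neutral measure, an up-move has probability p* = (R−d)/(u−d) = 0.8333 and values discount at R = 1.03.
At expiry t=4: V(4,0)=96.4171, V(4,1)=80.0415, V(4,2)=53.5515, V(4,3)=10.7001, V(4,4)=0.0000
  t=3,j=0: stock 38.9896 → up 42.8885 (V=80.0415), down 26.5129 (V=96.4171). Price 80.3599; hedge Δ=-1.0000, bond B=119.3495.
  t=3,j=1: stock 63.0714 → up 69.3785 (V=53.5515), down 42.8885 (V=80.0415). Price 56.2782; hedge Δ=-1.0000, bond B=119.3495.
  t=3,j=2: stock 102.0272 → up 112.2299 (V=10.7001), down 69.3785 (V=53.5515). Price 17.3223; hedge Δ=-1.0000, bond B=119.3495.
  t=3,j=3: stock 165.0440 → up 181.5484 (V=0.0000), down 112.2299 (V=10.7001). Price 1.7314; hedge Δ=-0.1544, bond B=27.2078.
  t=2,j=0: stock 57.3376 → up 63.0714 (V=56.2782), down 38.9896 (V=80.3599). Price 58.5357; hedge Δ=-1.0000, bond B=115.8733.
  t=2,j=1: stock 92.7520 → up 102.0272 (V=17.3223), down 63.0714 (V=56.2782). Price 23.1213; hedge Δ=-1.0000, bond B=115.8733.
  t=2,j=2: stock 150.0400 → up 165.0440 (V=1.7314), down 102.0272 (V=17.3223). Price 4.2038; hedge Δ=-0.2474, bond B=41.3250.
  t=1,j=0: stock 84.3200 → up 92.7520 (V=23.1213), down 57.3376 (V=58.5357). Price 28.1784; hedge Δ=-1.0000, bond B=112.4984.
  t=1,j=1: stock 136.4000 → up 150.0400 (V=4.2038), down 92.7520 (V=23.1213). Price 7.1424; hedge Δ=-0.3302, bond B=52.1842.
  t=0,j=0: stock 124.0000 → up 136.4000 (V=7.1424), down 84.3200 (V=28.1784). Price 10.3383; hedge Δ=-0.4039, bond B=60.4238.
The time-0 hedge costs 10.3383, which is the no-arbitrage price.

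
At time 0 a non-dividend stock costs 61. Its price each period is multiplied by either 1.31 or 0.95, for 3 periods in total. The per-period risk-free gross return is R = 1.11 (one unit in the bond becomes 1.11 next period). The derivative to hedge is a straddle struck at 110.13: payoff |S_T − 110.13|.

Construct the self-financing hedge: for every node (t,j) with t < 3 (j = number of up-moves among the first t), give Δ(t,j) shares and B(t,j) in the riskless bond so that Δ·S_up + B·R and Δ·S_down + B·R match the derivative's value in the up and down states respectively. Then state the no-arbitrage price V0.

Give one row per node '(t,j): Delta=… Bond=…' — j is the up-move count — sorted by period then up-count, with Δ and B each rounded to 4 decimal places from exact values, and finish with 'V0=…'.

(0,0): Delta=-0.6057 Bond=59.9417
(1,0): Delta=-1.0000 Bond=89.3840
(1,1): Delta=-0.2483 Bond=37.9745
(2,0): Delta=-1.0000 Bond=99.2162
(2,1): Delta=-1.0000 Bond=99.2162
(2,2): Delta=0.4331 Bond=-29.1790
V0=22.9930

Under the risk-neutral measure, an up-move has probability p* = (R−d)/(u−d) = 0.4444 and values discount at R = 1.11.
Terminal payoffs: V(3,0)=57.8301, V(3,1)=38.0112, V(3,2)=10.6820, V(3,3)=27.0036
Node (2,0) S=55.0525: V=(p*·38.0112+(1−p*)·57.8301)/1.11=44.1637; Δ=(38.0112−57.8301)/(72.1188−52.2999)=-1.0000; B=V−Δ·S=99.2162
Node (2,1) S=75.9145: V=(p*·10.6820+(1−p*)·38.0112)/1.11=23.3017; Δ=(10.6820−38.0112)/(99.4480−72.1188)=-1.0000; B=V−Δ·S=99.2162
Node (2,2) S=104.6821: V=(p*·27.0036+(1−p*)·10.6820)/1.11=16.1586; Δ=(27.0036−10.6820)/(137.1336−99.4480)=0.4331; B=V−Δ·S=-29.1790
Node (1,0) S=57.9500: V=(p*·23.3017+(1−p*)·44.1637)/1.11=31.4340; Δ=(23.3017−44.1637)/(75.9145−55.0525)=-1.0000; B=V−Δ·S=89.3840
Node (1,1) S=79.9100: V=(p*·16.1586+(1−p*)·23.3017)/1.11=18.1324; Δ=(16.1586−23.3017)/(104.6821−75.9145)=-0.2483; B=V−Δ·S=37.9745
Node (0,0) S=61.0000: V=(p*·18.1324+(1−p*)·31.4340)/1.11=22.9930; Δ=(18.1324−31.4340)/(79.9100−57.9500)=-0.6057; B=V−Δ·S=59.9417
Each (Δ,B) replicates both successor values, so the strategy is self-financing and V0 is arbitrage-free.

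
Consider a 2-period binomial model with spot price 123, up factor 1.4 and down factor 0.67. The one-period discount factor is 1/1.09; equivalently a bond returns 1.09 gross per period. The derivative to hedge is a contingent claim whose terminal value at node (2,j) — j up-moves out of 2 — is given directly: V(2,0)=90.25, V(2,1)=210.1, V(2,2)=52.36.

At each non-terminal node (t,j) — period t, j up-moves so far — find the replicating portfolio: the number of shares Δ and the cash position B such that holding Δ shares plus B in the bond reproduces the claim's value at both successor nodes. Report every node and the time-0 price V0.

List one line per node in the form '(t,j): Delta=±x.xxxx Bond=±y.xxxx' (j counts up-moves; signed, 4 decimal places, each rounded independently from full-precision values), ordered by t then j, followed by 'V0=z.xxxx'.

Under the risk-neutral measure, an up-move has probability p* = (R−d)/(u−d) = 0.5753 and values discount at R = 1.09.
Terminal payoffs: V(2,0)=90.2500, V(2,1)=210.1000, V(2,2)=52.3600
Node (1,0) S=82.4100: V=(p*·210.1000+(1−p*)·90.2500)/1.09=146.0594; Δ=(210.1000−90.2500)/(115.3740−55.2147)=1.9922; B=V−Δ·S=-18.1186
Node (1,1) S=172.2000: V=(p*·52.3600+(1−p*)·210.1000)/1.09=109.4913; Δ=(52.3600−210.1000)/(241.0800−115.3740)=-1.2548; B=V−Δ·S=325.5735
Node (0,0) S=123.0000: V=(p*·109.4913+(1−p*)·146.0594)/1.09=114.6974; Δ=(109.4913−146.0594)/(172.2000−82.4100)=-0.4073; B=V−Δ·S=164.7908
Each (Δ,B) replicates both successor values, so the strategy is self-financing and V0 is arbitrage-free.

(0,0): Delta=-0.4073 Bond=164.7908
(1,0): Delta=1.9922 Bond=-18.1186
(1,1): Delta=-1.2548 Bond=325.5735
V0=114.6974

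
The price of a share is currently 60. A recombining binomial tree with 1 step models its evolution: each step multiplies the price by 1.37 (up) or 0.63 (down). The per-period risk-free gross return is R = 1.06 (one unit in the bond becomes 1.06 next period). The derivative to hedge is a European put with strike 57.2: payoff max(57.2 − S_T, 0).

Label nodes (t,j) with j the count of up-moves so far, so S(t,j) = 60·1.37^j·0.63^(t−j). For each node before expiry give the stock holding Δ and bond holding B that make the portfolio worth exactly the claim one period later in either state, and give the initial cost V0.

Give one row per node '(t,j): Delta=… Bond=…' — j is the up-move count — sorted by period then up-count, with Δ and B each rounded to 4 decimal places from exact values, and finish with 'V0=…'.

(0,0): Delta=-0.4369 Bond=33.8832
V0=7.6670

No-arbitrage ⇒ martingale measure with p* = (R−d)/(u−d) = 0.5811.
At expiry t=1: V(1,0)=19.4000, V(1,1)=0.0000
(0,0): S=60.0000. Δ = (V_up−V_dn)/(S_up−S_dn) = (0.0000−19.4000)/(82.2000−37.8000) = -0.4369. V = [p*·0.0000 + (1−p*)·19.4000]/1.06 = 7.6670. B = V − Δ·S = 33.8832.
Root portfolio cost Δ·60+B reproduces V0=7.6670.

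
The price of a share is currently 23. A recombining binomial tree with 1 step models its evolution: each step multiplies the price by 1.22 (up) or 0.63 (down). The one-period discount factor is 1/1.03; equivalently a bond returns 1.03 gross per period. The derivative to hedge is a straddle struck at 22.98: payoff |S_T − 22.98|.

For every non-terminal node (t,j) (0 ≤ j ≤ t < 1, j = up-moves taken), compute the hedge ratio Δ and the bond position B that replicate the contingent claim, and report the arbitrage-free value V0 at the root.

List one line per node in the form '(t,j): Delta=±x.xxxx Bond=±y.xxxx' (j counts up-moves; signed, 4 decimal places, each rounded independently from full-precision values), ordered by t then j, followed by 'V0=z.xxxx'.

(0,0): Delta=-0.2513 Bond=11.7779
V0=5.9982

No-arbitrage ⇒ martingale measure with p* = (R−d)/(u−d) = 0.6780.
At expiry t=1: V(1,0)=8.4900, V(1,1)=5.0800
(0,0): S=23.0000. Δ = (V_up−V_dn)/(S_up−S_dn) = (5.0800−8.4900)/(28.0600−14.4900) = -0.2513. V = [p*·5.0800 + (1−p*)·8.4900]/1.03 = 5.9982. B = V − Δ·S = 11.7779.
Check: Δ(0,0)·S0 + B(0,0) = 5.9982 = V0.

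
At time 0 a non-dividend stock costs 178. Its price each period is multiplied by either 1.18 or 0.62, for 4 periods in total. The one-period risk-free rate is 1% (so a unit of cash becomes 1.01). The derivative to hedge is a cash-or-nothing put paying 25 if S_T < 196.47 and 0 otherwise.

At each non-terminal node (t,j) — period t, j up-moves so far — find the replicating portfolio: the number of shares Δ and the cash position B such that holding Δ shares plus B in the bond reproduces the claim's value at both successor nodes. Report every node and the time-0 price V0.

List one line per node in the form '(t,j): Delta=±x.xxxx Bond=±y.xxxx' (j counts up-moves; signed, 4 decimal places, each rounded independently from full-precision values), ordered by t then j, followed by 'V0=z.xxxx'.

The replicating-portfolio and risk-neutral prices coincide; use p* = (1.01−0.62)/(1.18−0.62) = 0.6964 for the latter.
Terminal payoffs: V(4,0)=25.0000, V(4,1)=25.0000, V(4,2)=25.0000, V(4,3)=25.0000, V(4,4)=0.0000
  t=3,j=0: stock 42.4224 → up 50.0584 (V=25.0000), down 26.3019 (V=25.0000). Price 24.7525; hedge Δ=0.0000, bond B=24.7525.
  t=3,j=1: stock 80.7394 → up 95.2725 (V=25.0000), down 50.0584 (V=25.0000). Price 24.7525; hedge Δ=0.0000, bond B=24.7525.
  t=3,j=2: stock 153.6653 → up 181.3250 (V=25.0000), down 95.2725 (V=25.0000). Price 24.7525; hedge Δ=0.0000, bond B=24.7525.
  t=3,j=3: stock 292.4597 → up 345.1024 (V=0.0000), down 181.3250 (V=25.0000). Price 7.5141; hedge Δ=-0.1526, bond B=52.1570.
  t=2,j=0: stock 68.4232 → up 80.7394 (V=24.7525), down 42.4224 (V=24.7525). Price 24.5074; hedge Δ=0.0000, bond B=24.5074.
  t=2,j=1: stock 130.2248 → up 153.6653 (V=24.7525), down 80.7394 (V=24.7525). Price 24.5074; hedge Δ=0.0000, bond B=24.5074.
  t=2,j=2: stock 247.8472 → up 292.4597 (V=7.5141), down 153.6653 (V=24.7525). Price 12.6210; hedge Δ=-0.1242, bond B=43.4037.
  t=1,j=0: stock 110.3600 → up 130.2248 (V=24.5074), down 68.4232 (V=24.5074). Price 24.2648; hedge Δ=0.0000, bond B=24.2648.
  t=1,j=1: stock 210.0400 → up 247.8472 (V=12.6210), down 130.2248 (V=24.5074). Price 16.0687; hedge Δ=-0.1011, bond B=37.2944.
  t=0,j=0: stock 178.0000 → up 210.0400 (V=16.0687), down 110.3600 (V=24.2648). Price 18.3730; hedge Δ=-0.0822, bond B=33.0089.
Self-financing check: at every node Δ·S+B equals the discounted successor values.

(0,0): Delta=-0.0822 Bond=33.0089
(1,0): Delta=0.0000 Bond=24.2648
(1,1): Delta=-0.1011 Bond=37.2944
(2,0): Delta=0.0000 Bond=24.5074
(2,1): Delta=0.0000 Bond=24.5074
(2,2): Delta=-0.1242 Bond=43.4037
(3,0): Delta=0.0000 Bond=24.7525
(3,1): Delta=0.0000 Bond=24.7525
(3,2): Delta=0.0000 Bond=24.7525
(3,3): Delta=-0.1526 Bond=52.1570
V0=18.3730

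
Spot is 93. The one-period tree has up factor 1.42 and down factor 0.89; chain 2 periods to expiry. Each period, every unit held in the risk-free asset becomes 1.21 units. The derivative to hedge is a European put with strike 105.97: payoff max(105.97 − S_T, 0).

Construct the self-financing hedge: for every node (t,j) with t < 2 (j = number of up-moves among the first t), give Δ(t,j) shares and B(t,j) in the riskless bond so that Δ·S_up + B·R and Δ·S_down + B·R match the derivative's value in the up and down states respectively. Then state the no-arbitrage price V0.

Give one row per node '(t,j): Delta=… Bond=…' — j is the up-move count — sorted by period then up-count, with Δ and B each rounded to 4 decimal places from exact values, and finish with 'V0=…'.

(0,0): Delta=-0.2146 Bond=23.4235
(1,0): Delta=-0.7364 Bond=71.5308
(1,1): Delta=0.0000 Bond=0.0000
V0=3.4640

The replicating-portfolio and risk-neutral prices coincide; use p* = (1.21−0.89)/(1.42−0.89) = 0.6038 for the latter.
Payoff layer (t=2): V(2,0)=32.3047, V(2,1)=0.0000, V(2,2)=0.0000
(1,0): S=82.7700. Δ = (V_up−V_dn)/(S_up−S_dn) = (0.0000−32.3047)/(117.5334−73.6653) = -0.7364. V = [p*·0.0000 + (1−p*)·32.3047]/1.21 = 10.5785. B = V − Δ·S = 71.5308.
(1,1): S=132.0600. Δ = (V_up−V_dn)/(S_up−S_dn) = (0.0000−0.0000)/(187.5252−117.5334) = 0.0000. V = [p*·0.0000 + (1−p*)·0.0000]/1.21 = 0.0000. B = V − Δ·S = 0.0000.
(0,0): S=93.0000. Δ = (V_up−V_dn)/(S_up−S_dn) = (0.0000−10.5785)/(132.0600−82.7700) = -0.2146. V = [p*·0.0000 + (1−p*)·10.5785]/1.21 = 3.4640. B = V − Δ·S = 23.4235.
Root portfolio cost Δ·93+B reproduces V0=3.4640.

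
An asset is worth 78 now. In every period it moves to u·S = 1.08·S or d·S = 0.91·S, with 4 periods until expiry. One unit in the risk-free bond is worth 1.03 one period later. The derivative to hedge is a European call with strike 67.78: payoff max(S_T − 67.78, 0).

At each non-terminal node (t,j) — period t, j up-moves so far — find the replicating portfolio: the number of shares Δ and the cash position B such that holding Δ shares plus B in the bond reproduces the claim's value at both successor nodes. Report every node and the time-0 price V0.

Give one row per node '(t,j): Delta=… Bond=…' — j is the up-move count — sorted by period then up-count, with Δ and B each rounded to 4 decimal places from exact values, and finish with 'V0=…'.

The replicating-portfolio and risk-neutral prices coincide; use p* = (1.03−0.91)/(1.08−0.91) = 0.7059 for the latter.
Terminal values V(4,·): V(4,0)=0.0000, V(4,1)=0.0000, V(4,2)=7.5599, V(4,3)=21.6344, V(4,4)=38.3381
Node (3,0) S=58.7785: V=(p*·0.0000+(1−p*)·0.0000)/1.03=0.0000; Δ=(0.0000−0.0000)/(63.4808−53.4885)=0.0000; B=V−Δ·S=0.0000
Node (3,1) S=69.7591: V=(p*·7.5599+(1−p*)·0.0000)/1.03=5.1810; Δ=(7.5599−0.0000)/(75.3399−63.4808)=0.6375; B=V−Δ·S=-39.2889
Node (3,2) S=82.7911: V=(p*·21.6344+(1−p*)·7.5599)/1.03=16.9852; Δ=(21.6344−7.5599)/(89.4144−75.3399)=1.0000; B=V−Δ·S=-65.8058
Node (3,3) S=98.2575: V=(p*·38.3381+(1−p*)·21.6344)/1.03=32.4517; Δ=(38.3381−21.6344)/(106.1181−89.4144)=1.0000; B=V−Δ·S=-65.8058
Node (2,0) S=64.5918: V=(p*·5.1810+(1−p*)·0.0000)/1.03=3.5506; Δ=(5.1810−0.0000)/(69.7591−58.7785)=0.4718; B=V−Δ·S=-26.9256
Node (2,1) S=76.6584: V=(p*·16.9852+(1−p*)·5.1810)/1.03=13.1198; Δ=(16.9852−5.1810)/(82.7911−69.7591)=0.9058; B=V−Δ·S=-56.3172
Node (2,2) S=90.9792: V=(p*·32.4517+(1−p*)·16.9852)/1.03=27.0900; Δ=(32.4517−16.9852)/(98.2575−82.7911)=1.0000; B=V−Δ·S=-63.8892
Node (1,0) S=70.9800: V=(p*·13.1198+(1−p*)·3.5506)/1.03=10.0052; Δ=(13.1198−3.5506)/(76.6584−64.5918)=0.7930; B=V−Δ·S=-46.2841
Node (1,1) S=84.2400: V=(p*·27.0900+(1−p*)·13.1198)/1.03=22.3118; Δ=(27.0900−13.1198)/(90.9792−76.6584)=0.9755; B=V−Δ·S=-59.8661
Node (0,0) S=78.0000: V=(p*·22.3118+(1−p*)·10.0052)/1.03=18.1478; Δ=(22.3118−10.0052)/(84.2400−70.9800)=0.9281; B=V−Δ·S=-54.2441
Each (Δ,B) replicates both successor values, so the strategy is self-financing and V0 is arbitrage-free.

(0,0): Delta=0.9281 Bond=-54.2441
(1,0): Delta=0.7930 Bond=-46.2841
(1,1): Delta=0.9755 Bond=-59.8661
(2,0): Delta=0.4718 Bond=-26.9256
(2,1): Delta=0.9058 Bond=-56.3172
(2,2): Delta=1.0000 Bond=-63.8892
(3,0): Delta=0.0000 Bond=0.0000
(3,1): Delta=0.6375 Bond=-39.2889
(3,2): Delta=1.0000 Bond=-65.8058
(3,3): Delta=1.0000 Bond=-65.8058
V0=18.1478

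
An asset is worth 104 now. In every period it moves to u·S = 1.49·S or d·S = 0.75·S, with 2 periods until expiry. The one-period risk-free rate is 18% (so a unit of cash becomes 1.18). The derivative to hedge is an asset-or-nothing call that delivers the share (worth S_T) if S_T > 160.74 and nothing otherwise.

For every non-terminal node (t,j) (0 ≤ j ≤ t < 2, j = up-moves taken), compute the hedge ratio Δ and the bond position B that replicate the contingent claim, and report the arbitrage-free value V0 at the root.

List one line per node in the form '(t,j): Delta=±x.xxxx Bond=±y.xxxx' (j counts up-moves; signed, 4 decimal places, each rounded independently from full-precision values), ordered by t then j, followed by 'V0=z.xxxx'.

(0,0): Delta=1.4774 Bond=-97.6581
(1,0): Delta=0.0000 Bond=0.0000
(1,1): Delta=2.0135 Bond=-198.3140
V0=55.9906

No-arbitrage ⇒ martingale measure with p* = (R−d)/(u−d) = 0.5811.
At expiry t=2: V(2,0)=0.0000, V(2,1)=0.0000, V(2,2)=230.8904
(1,0): S=78.0000. Δ = (V_up−V_dn)/(S_up−S_dn) = (0.0000−0.0000)/(116.2200−58.5000) = 0.0000. V = [p*·0.0000 + (1−p*)·0.0000]/1.18 = 0.0000. B = V − Δ·S = 0.0000.
(1,1): S=154.9600. Δ = (V_up−V_dn)/(S_up−S_dn) = (230.8904−0.0000)/(230.8904−116.2200) = 2.0135. V = [p*·230.8904 + (1−p*)·0.0000]/1.18 = 113.7000. B = V − Δ·S = -198.3140.
(0,0): S=104.0000. Δ = (V_up−V_dn)/(S_up−S_dn) = (113.7000−0.0000)/(154.9600−78.0000) = 1.4774. V = [p*·113.7000 + (1−p*)·0.0000]/1.18 = 55.9906. B = V − Δ·S = -97.6581.
Self-financing check: at every node Δ·S+B equals the discounted successor values.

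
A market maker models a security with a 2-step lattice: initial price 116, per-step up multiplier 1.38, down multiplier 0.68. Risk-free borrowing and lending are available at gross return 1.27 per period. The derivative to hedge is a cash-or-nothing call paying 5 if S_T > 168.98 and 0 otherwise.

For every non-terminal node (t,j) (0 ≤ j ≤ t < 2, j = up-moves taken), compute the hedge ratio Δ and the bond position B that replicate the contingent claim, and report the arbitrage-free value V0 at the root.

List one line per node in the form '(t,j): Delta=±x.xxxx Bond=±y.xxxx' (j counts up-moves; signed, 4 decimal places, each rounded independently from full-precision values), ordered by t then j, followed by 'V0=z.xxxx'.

No-arbitrage ⇒ martingale measure with p* = (R−d)/(u−d) = 0.8429.
Terminal payoffs: V(2,0)=0.0000, V(2,1)=0.0000, V(2,2)=5.0000
(1,0): S=78.8800. Δ = (V_up−V_dn)/(S_up−S_dn) = (0.0000−0.0000)/(108.8544−53.6384) = 0.0000. V = [p*·0.0000 + (1−p*)·0.0000]/1.27 = 0.0000. B = V − Δ·S = 0.0000.
(1,1): S=160.0800. Δ = (V_up−V_dn)/(S_up−S_dn) = (5.0000−0.0000)/(220.9104−108.8544) = 0.0446. V = [p*·5.0000 + (1−p*)·0.0000]/1.27 = 3.3183. B = V − Δ·S = -3.8245.
(0,0): S=116.0000. Δ = (V_up−V_dn)/(S_up−S_dn) = (3.3183−0.0000)/(160.0800−78.8800) = 0.0409. V = [p*·3.3183 + (1−p*)·0.0000]/1.27 = 2.2023. B = V − Δ·S = -2.5382.
Self-financing check: at every node Δ·S+B equals the discounted successor values.

(0,0): Delta=0.0409 Bond=-2.5382
(1,0): Delta=0.0000 Bond=0.0000
(1,1): Delta=0.0446 Bond=-3.8245
V0=2.2023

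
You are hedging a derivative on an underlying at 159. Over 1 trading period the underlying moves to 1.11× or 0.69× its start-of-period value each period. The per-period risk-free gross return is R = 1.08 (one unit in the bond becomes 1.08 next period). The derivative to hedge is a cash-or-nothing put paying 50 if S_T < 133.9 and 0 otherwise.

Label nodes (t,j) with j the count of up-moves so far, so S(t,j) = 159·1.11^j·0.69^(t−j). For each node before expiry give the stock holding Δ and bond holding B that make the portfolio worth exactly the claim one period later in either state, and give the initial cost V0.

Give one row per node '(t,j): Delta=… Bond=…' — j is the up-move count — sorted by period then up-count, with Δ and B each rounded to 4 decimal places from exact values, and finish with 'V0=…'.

(0,0): Delta=-0.7487 Bond=122.3545
V0=3.3069

The replicating-portfolio and risk-neutral prices coincide; use p* = (1.08−0.69)/(1.11−0.69) = 0.9286 for the latter.
Terminal values V(1,·): V(1,0)=50.0000, V(1,1)=0.0000
  t=0,j=0: stock 159.0000 → up 176.4900 (V=0.0000), down 109.7100 (V=50.0000). Price 3.3069; hedge Δ=-0.7487, bond B=122.3545.
The time-0 hedge costs 3.3069, which is the no-arbitrage price.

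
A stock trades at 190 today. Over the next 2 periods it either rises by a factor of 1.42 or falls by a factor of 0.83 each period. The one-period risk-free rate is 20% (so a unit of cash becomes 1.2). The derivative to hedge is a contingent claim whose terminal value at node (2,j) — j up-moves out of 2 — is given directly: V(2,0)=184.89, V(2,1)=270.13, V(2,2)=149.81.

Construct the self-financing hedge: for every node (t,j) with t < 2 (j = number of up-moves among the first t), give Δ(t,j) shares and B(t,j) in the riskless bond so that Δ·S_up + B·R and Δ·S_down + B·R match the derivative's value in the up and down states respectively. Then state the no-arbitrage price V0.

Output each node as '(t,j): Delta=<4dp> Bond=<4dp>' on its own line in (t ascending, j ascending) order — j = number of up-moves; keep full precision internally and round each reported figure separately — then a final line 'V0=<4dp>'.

Risk-neutral probability p* = (R−d)/(u−d) = (1.2−0.83)/(1.42−0.83) = 0.6271.
Terminal values V(2,·): V(2,0)=184.8900, V(2,1)=270.1300, V(2,2)=149.8100
(1,0): S=157.7000. Δ = (V_up−V_dn)/(S_up−S_dn) = (270.1300−184.8900)/(223.9340−130.8910) = 0.9161. V = [p*·270.1300 + (1−p*)·184.8900]/1.2 = 198.6213. B = V − Δ·S = 54.1468.
(1,1): S=269.8000. Δ = (V_up−V_dn)/(S_up−S_dn) = (149.8100−270.1300)/(383.1160−223.9340) = -0.7559. V = [p*·149.8100 + (1−p*)·270.1300]/1.2 = 162.2292. B = V − Δ·S = 366.1614.
(0,0): S=190.0000. Δ = (V_up−V_dn)/(S_up−S_dn) = (162.2292−198.6213)/(269.8000−157.7000) = -0.3246. V = [p*·162.2292 + (1−p*)·198.6213]/1.2 = 146.4993. B = V − Δ·S = 208.1808.
Check: Δ(0,0)·S0 + B(0,0) = 146.4993 = V0.

(0,0): Delta=-0.3246 Bond=208.1808
(1,0): Delta=0.9161 Bond=54.1468
(1,1): Delta=-0.7559 Bond=366.1614
V0=146.4993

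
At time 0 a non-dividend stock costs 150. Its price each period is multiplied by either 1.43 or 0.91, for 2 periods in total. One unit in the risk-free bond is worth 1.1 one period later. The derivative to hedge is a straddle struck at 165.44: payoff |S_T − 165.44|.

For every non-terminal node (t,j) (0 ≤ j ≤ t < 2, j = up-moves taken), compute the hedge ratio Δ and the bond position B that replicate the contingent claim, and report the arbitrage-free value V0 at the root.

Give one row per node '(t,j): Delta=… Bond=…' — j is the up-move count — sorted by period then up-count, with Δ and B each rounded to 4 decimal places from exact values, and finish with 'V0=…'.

(0,0): Delta=0.3902 Bond=-17.8090
(1,0): Delta=-0.1616 Bond=55.7250
(1,1): Delta=1.0000 Bond=-150.4000
V0=40.7154

No-arbitrage ⇒ martingale measure with p* = (R−d)/(u−d) = 0.3654.
At expiry t=2: V(2,0)=41.2250, V(2,1)=29.7550, V(2,2)=141.2950
  t=1,j=0: stock 136.5000 → up 195.1950 (V=29.7550), down 124.2150 (V=41.2250). Price 33.6673; hedge Δ=-0.1616, bond B=55.7250.
  t=1,j=1: stock 214.5000 → up 306.7350 (V=141.2950), down 195.1950 (V=29.7550). Price 64.1000; hedge Δ=1.0000, bond B=-150.4000.
  t=0,j=0: stock 150.0000 → up 214.5000 (V=64.1000), down 136.5000 (V=33.6673). Price 40.7154; hedge Δ=0.3902, bond B=-17.8090.
Root portfolio cost Δ·150+B reproduces V0=40.7154.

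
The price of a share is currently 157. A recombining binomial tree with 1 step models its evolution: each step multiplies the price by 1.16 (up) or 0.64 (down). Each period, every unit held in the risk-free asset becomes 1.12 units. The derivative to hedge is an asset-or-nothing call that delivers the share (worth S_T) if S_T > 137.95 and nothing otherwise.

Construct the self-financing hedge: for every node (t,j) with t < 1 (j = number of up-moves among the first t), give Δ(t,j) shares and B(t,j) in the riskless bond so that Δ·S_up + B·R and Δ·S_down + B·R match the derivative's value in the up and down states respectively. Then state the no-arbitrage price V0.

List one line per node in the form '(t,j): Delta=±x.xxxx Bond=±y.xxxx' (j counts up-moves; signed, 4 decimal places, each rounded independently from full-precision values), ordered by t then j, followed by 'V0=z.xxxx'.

Under the risk-neutral measure, an up-move has probability p* = (R−d)/(u−d) = 0.9231 and values discount at R = 1.12.
Terminal values V(1,·): V(1,0)=0.0000, V(1,1)=182.1200
(0,0): S=157.0000. Δ = (V_up−V_dn)/(S_up−S_dn) = (182.1200−0.0000)/(182.1200−100.4800) = 2.2308. V = [p*·182.1200 + (1−p*)·0.0000]/1.12 = 150.0989. B = V − Δ·S = -200.1319.
Check: Δ(0,0)·S0 + B(0,0) = 150.0989 = V0.

(0,0): Delta=2.2308 Bond=-200.1319
V0=150.0989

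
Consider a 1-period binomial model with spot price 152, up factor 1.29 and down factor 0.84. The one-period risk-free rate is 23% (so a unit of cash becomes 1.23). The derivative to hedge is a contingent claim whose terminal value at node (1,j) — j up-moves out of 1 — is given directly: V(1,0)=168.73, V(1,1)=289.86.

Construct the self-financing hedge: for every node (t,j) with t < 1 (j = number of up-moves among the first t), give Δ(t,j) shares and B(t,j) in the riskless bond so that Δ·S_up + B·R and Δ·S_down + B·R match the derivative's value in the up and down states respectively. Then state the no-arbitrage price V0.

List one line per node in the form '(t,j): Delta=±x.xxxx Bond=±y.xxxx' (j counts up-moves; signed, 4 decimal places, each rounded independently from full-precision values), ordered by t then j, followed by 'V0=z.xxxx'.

(0,0): Delta=1.7709 Bond=-46.6499
V0=222.5279

Since d<R<u, set p* = (R−d)/(u−d) = 0.8667; price each node as the discounted p*-expectation of its children.
Terminal values V(1,·): V(1,0)=168.7300, V(1,1)=289.8600
(0,0): S=152.0000. Δ = (V_up−V_dn)/(S_up−S_dn) = (289.8600−168.7300)/(196.0800−127.6800) = 1.7709. V = [p*·289.8600 + (1−p*)·168.7300]/1.23 = 222.5279. B = V − Δ·S = -46.6499.
Root portfolio cost Δ·152+B reproduces V0=222.5279.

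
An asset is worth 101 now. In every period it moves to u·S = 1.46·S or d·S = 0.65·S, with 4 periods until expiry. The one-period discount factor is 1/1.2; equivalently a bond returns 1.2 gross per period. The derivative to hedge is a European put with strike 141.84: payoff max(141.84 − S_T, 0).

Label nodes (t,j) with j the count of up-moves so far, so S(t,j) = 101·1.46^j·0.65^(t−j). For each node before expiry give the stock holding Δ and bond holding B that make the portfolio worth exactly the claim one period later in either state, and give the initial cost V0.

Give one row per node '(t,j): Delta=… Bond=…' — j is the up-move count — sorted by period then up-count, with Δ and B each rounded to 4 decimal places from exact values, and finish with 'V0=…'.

(0,0): Delta=-0.2400 Bond=36.2546
(1,0): Delta=-0.6239 Bond=68.7074
(1,1): Delta=-0.1592 Bond=31.5919
(2,0): Delta=-1.0000 Bond=98.5000
(2,1): Delta=-0.5447 Bond=74.8611
(2,2): Delta=-0.0780 Bond=20.4425
(3,0): Delta=-1.0000 Bond=118.2000
(3,1): Delta=-1.0000 Bond=118.2000
(3,2): Delta=-0.4489 Bond=76.4236
(3,3): Delta=0.0000 Bond=0.0000
V0=12.0175

Risk-neutral probability p* = (R−d)/(u−d) = (1.2−0.65)/(1.46−0.65) = 0.6790.
Payoff layer (t=4): V(4,0)=123.8109, V(4,1)=101.3438, V(4,2)=50.8793, V(4,3)=0.0000, V(4,4)=0.0000
(3,0): S=27.7371. Δ = (V_up−V_dn)/(S_up−S_dn) = (101.3438−123.8109)/(40.4962−18.0291) = -1.0000. V = [p*·101.3438 + (1−p*)·123.8109]/1.2 = 90.4629. B = V − Δ·S = 118.2000.
(3,1): S=62.3019. Δ = (V_up−V_dn)/(S_up−S_dn) = (50.8793−101.3438)/(90.9607−40.4962) = -1.0000. V = [p*·50.8793 + (1−p*)·101.3438]/1.2 = 55.8982. B = V − Δ·S = 118.2000.
(3,2): S=139.9395. Δ = (V_up−V_dn)/(S_up−S_dn) = (0.0000−50.8793)/(204.3117−90.9607) = -0.4489. V = [p*·0.0000 + (1−p*)·50.8793]/1.2 = 13.6097. B = V − Δ·S = 76.4236.
(3,3): S=314.3257. Δ = (V_up−V_dn)/(S_up−S_dn) = (0.0000−0.0000)/(458.9156−204.3117) = 0.0000. V = [p*·0.0000 + (1−p*)·0.0000]/1.2 = 0.0000. B = V − Δ·S = 0.0000.
(2,0): S=42.6725. Δ = (V_up−V_dn)/(S_up−S_dn) = (55.8982−90.4629)/(62.3019−27.7371) = -1.0000. V = [p*·55.8982 + (1−p*)·90.4629]/1.2 = 55.8275. B = V − Δ·S = 98.5000.
(2,1): S=95.8490. Δ = (V_up−V_dn)/(S_up−S_dn) = (13.6097−55.8982)/(139.9395−62.3019) = -0.5447. V = [p*·13.6097 + (1−p*)·55.8982]/1.2 = 22.6531. B = V − Δ·S = 74.8611.
(2,2): S=215.2916. Δ = (V_up−V_dn)/(S_up−S_dn) = (0.0000−13.6097)/(314.3257−139.9395) = -0.0780. V = [p*·0.0000 + (1−p*)·13.6097]/1.2 = 3.6405. B = V − Δ·S = 20.4425.
(1,0): S=65.6500. Δ = (V_up−V_dn)/(S_up−S_dn) = (22.6531−55.8275)/(95.8490−42.6725) = -0.6239. V = [p*·22.6531 + (1−p*)·55.8275]/1.2 = 27.7514. B = V − Δ·S = 68.7074.
(1,1): S=147.4600. Δ = (V_up−V_dn)/(S_up−S_dn) = (3.6405−22.6531)/(215.2916−95.8490) = -0.1592. V = [p*·3.6405 + (1−p*)·22.6531]/1.2 = 8.1194. B = V − Δ·S = 31.5919.
(0,0): S=101.0000. Δ = (V_up−V_dn)/(S_up−S_dn) = (8.1194−27.7514)/(147.4600−65.6500) = -0.2400. V = [p*·8.1194 + (1−p*)·27.7514]/1.2 = 12.0175. B = V − Δ·S = 36.2546.
The time-0 hedge costs 12.0175, which is the no-arbitrage price.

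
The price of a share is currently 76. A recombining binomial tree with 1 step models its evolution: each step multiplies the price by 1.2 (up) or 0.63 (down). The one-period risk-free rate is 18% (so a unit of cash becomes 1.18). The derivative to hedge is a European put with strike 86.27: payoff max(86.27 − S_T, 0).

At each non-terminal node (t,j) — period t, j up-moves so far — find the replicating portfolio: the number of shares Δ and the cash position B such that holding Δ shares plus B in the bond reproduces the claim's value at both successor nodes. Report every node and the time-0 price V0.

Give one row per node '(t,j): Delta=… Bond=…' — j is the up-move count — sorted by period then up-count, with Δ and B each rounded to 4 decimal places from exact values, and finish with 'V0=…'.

(0,0): Delta=-0.8862 Bond=68.4924
V0=1.1415

Since d<R<u, set p* = (R−d)/(u−d) = 0.9649; price each node as the discounted p*-expectation of its children.
At expiry t=1: V(1,0)=38.3900, V(1,1)=0.0000
Node (0,0) S=76.0000: V=(p*·0.0000+(1−p*)·38.3900)/1.18=1.1415; Δ=(0.0000−38.3900)/(91.2000−47.8800)=-0.8862; B=V−Δ·S=68.4924
Each (Δ,B) replicates both successor values, so the strategy is self-financing and V0 is arbitrage-free.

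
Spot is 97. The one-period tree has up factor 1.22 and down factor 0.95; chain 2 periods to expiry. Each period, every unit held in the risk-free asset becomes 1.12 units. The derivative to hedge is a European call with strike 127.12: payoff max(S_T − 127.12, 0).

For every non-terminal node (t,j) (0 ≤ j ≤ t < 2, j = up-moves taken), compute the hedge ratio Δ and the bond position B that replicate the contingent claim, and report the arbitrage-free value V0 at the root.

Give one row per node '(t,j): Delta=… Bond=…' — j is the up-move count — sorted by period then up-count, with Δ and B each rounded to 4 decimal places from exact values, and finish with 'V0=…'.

Under the risk-neutral measure, an up-move has probability p* = (R−d)/(u−d) = 0.6296 and values discount at R = 1.12.
Payoff layer (t=2): V(2,0)=0.0000, V(2,1)=0.0000, V(2,2)=17.2548
  t=1,j=0: stock 92.1500 → up 112.4230 (V=0.0000), down 87.5425 (V=0.0000). Price 0.0000; hedge Δ=0.0000, bond B=0.0000.
  t=1,j=1: stock 118.3400 → up 144.3748 (V=17.2548), down 112.4230 (V=0.0000). Price 9.7001; hedge Δ=0.5400, bond B=-54.2065.
  t=0,j=0: stock 97.0000 → up 118.3400 (V=9.7001), down 92.1500 (V=0.0000). Price 5.4531; hedge Δ=0.3704, bond B=-30.4733.
Check: Δ(0,0)·S0 + B(0,0) = 5.4531 = V0.

(0,0): Delta=0.3704 Bond=-30.4733
(1,0): Delta=0.0000 Bond=0.0000
(1,1): Delta=0.5400 Bond=-54.2065
V0=5.4531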